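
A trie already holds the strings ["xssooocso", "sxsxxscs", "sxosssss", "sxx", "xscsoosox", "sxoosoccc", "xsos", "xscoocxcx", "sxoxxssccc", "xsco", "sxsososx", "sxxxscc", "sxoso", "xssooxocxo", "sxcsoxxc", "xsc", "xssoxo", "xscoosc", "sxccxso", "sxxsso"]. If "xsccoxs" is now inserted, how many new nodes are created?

4

Walking "xsccoxs" from the root, the first 3 characters ("xsc") follow existing edges; "c" is the first miss.
New nodes needed: |"xsccoxs"| − 3 = 7 − 3 = 4.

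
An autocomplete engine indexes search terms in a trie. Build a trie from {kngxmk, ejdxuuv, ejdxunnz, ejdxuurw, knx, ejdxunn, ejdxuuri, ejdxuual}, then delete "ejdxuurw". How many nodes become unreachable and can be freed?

1

Walk "ejdxuurw" from the leaf back toward the root, removing each node that no remaining word uses.
The suffix "w" (1 node) is used only by "ejdxuurw"; the node for "ejdxuur" still has the child "i", so pruning stops there.
Nodes removed: 1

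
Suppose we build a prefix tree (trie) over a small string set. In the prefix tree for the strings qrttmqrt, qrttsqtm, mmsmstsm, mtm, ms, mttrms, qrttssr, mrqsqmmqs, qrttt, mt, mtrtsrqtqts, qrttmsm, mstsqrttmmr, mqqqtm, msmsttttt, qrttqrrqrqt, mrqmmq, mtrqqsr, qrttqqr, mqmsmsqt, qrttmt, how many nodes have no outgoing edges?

A leaf is a node with no children — equivalently, the end of a word that is not a proper prefix of any other stored word.
Those words: "mmsmstsm", "mqmsmsqt", "mqqqtm", "mrqmmq", "mrqsqmmqs", "msmsttttt", "mstsqrttmmr", "mtm", "mtrqqsr", "mtrtsrqtqts", "mttrms", "qrttmqrt", "qrttmsm", "qrttmt", "qrttqqr", "qrttqrrqrqt", "qrttsqtm", "qrttssr", "qrttt"
Leaf count: 19

19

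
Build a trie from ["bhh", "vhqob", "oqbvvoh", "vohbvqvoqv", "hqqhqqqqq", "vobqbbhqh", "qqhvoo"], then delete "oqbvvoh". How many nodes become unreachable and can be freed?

Walk "oqbvvoh" from the leaf back toward the root, removing each node that no remaining word uses.
No other word shares any prefix with "oqbvvoh", so all 7 of its nodes go.
Nodes removed: 7

7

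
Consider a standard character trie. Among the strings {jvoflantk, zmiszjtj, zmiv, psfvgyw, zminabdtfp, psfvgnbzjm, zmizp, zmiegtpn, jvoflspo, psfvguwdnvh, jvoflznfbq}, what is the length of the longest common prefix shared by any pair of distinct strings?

Look for the deepest trie node that still has at least two words in its subtree.
"jvoflantk" and "jvoflspo" agree on "jvofl" (5 characters) before diverging; nothing deeper is shared.
Longest shared-prefix length: 5

5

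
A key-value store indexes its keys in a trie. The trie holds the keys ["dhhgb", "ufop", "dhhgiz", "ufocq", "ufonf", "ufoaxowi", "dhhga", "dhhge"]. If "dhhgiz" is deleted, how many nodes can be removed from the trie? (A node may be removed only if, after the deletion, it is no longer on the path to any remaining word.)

After clearing the end-marker at "dhhgiz", prune upward until reaching a node still needed by another word.
The suffix "iz" (2 nodes) is used only by "dhhgiz"; the node for "dhhg" still has the child "b", so pruning stops there.
Nodes removed: 2

2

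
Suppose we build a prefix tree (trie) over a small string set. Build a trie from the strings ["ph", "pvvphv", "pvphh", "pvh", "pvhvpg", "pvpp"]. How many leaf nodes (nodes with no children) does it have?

5

Leaves are exactly the stored words that no other stored word extends.
Those words: "ph", "pvhvpg", "pvphh", "pvpp", "pvvphv"
Leaf count: 5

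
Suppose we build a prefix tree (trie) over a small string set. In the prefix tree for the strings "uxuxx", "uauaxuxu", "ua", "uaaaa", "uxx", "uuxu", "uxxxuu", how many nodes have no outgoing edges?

Leaves are exactly the stored words that no other stored word extends.
Those words: "uaaaa", "uauaxuxu", "uuxu", "uxuxx", "uxxxuu"
Leaf count: 5

5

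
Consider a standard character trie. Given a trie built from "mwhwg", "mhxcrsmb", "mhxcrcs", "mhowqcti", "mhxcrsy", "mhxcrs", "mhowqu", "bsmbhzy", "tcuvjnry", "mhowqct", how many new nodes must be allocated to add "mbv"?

2

"m" is already a path in the trie; the remaining "bv" must be added.
New nodes needed: |"mbv"| − 1 = 3 − 1 = 2.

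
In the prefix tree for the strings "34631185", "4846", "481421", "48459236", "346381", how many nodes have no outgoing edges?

5

A leaf is a node with no children — equivalently, the end of a word that is not a proper prefix of any other stored word.
Those words: "34631185", "346381", "481421", "48459236", "4846"
Leaf count: 5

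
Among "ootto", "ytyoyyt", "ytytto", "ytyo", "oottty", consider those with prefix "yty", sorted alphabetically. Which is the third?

Words with prefix "yty", in lexicographic order: "ytyo", "ytyoyyt", "ytytto"
Position 3: ytytto

ytytto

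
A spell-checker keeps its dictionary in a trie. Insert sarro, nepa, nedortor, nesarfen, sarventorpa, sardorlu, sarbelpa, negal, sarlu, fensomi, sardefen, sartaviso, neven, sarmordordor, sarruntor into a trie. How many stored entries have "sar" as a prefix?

Filter for entries beginning with "sar":
Matches: "sarbelpa", "sardefen", "sardorlu", "sarlu", "sarmordordor", "sarro", "sarruntor", "sartaviso", "sarventorpa"
Count: 9

9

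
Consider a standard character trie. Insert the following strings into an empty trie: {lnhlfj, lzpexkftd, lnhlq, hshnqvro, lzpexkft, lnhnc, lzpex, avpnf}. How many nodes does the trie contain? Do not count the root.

For each word, the new-node count is its length minus the longest prefix already in the trie:
  "lnhlfj" → 6 new (l, n, h, l, f, j)
  "lzpexkftd" → prefix "l" already present; 8 new (z, p, e, x, k, f, t, d)
  "lnhlq" → prefix "lnhl" already present; 1 new (q)
  "hshnqvro" → 8 new (h, s, h, n, q, v, r, o)
  "lzpexkft" → prefix "lzpexkft" already present; 0 new (none)
  "lnhnc" → prefix "lnh" already present; 2 new (n, c)
  "lzpex" → prefix "lzpex" already present; 0 new (none)
  "avpnf" → 5 new (a, v, p, n, f)
Total nodes = 6 + 8 + 1 + 8 + 0 + 2 + 0 + 5 = 30

30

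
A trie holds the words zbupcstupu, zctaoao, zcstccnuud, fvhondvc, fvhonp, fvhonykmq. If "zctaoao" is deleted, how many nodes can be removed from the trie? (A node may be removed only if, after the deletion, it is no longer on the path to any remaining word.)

After clearing the end-marker at "zctaoao", prune upward until reaching a node still needed by another word.
The suffix "taoao" (5 nodes) is used only by "zctaoao"; the node for "zc" still has the child "s", so pruning stops there.
Nodes removed: 5

5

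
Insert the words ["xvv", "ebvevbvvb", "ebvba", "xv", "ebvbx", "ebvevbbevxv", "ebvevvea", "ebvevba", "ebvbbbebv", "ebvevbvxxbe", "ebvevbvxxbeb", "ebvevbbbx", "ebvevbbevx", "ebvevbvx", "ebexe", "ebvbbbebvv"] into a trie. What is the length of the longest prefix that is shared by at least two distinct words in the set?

Equivalently: take the maximum, over all pairs, of their longest common prefix length.
"ebvevbvxxbe" and "ebvevbvxxbeb" agree on "ebvevbvxxbe" (11 characters) before diverging; nothing deeper is shared.
Longest shared-prefix length: 11

11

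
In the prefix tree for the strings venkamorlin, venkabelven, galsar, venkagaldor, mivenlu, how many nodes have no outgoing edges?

5

A leaf is a node with no children — equivalently, the end of a word that is not a proper prefix of any other stored word.
Those words: "galsar", "mivenlu", "venkabelven", "venkagaldor", "venkamorlin"
Leaf count: 5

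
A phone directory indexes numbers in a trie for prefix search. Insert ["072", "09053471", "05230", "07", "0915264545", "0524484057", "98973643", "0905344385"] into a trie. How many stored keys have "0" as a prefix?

7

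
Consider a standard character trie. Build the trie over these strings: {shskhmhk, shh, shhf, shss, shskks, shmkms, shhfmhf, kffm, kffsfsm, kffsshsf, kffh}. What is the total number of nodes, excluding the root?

33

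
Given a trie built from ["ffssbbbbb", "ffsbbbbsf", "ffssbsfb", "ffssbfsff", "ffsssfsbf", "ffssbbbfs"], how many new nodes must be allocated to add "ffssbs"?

Every character of "ffssbs" already lies on an existing path (it is a prefix of some stored word).
No new nodes are needed: 0.

0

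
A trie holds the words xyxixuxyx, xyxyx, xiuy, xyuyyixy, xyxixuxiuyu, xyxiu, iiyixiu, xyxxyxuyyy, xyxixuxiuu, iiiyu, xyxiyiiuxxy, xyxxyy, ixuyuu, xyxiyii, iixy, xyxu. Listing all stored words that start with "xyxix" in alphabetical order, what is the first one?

xyxixuxiuu

DFS of the "xyxix" subtree visits, in order: "xyxixuxiuu", "xyxixuxiuyu", "xyxixuxyx"
The 1st is xyxixuxiuu.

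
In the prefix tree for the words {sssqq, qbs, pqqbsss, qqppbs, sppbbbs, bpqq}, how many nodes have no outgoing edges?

Leaves are exactly the stored words that no other stored word extends.
Those words: "bpqq", "pqqbsss", "qbs", "qqppbs", "sppbbbs", "sssqq"
Leaf count: 6

6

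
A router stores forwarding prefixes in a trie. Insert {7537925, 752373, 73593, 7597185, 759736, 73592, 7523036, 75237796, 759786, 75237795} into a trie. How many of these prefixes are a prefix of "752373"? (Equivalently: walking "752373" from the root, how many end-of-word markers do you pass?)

1

Walk "752373" from the root; an end-of-word marker is hit whenever a stored word is a prefix of "752373".
Prefixes of the query that are stored words: "752373"
Count: 1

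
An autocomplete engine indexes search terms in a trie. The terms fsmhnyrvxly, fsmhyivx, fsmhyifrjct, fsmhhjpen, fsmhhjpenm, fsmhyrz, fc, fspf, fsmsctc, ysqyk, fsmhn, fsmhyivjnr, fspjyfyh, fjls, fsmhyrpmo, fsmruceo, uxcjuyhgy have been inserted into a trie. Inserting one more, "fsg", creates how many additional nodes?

Walking "fsg" from the root, the first 2 characters ("fs") follow existing edges; "g" is the first miss.
So 3 − 2 = 1 new nodes.

1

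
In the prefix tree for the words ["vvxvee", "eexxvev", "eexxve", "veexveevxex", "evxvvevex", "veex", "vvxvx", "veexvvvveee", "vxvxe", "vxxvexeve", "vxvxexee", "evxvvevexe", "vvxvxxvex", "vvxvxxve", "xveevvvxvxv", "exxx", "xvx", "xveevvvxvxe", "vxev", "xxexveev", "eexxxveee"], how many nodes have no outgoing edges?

15

Leaves are exactly the stored words that no other stored word extends.
Those words: "eexxvev", "eexxxveee", "evxvvevexe", "exxx", "veexveevxex", "veexvvvveee", "vvxvee", "vvxvxxvex", "vxev", "vxvxexee", "vxxvexeve", "xveevvvxvxe", "xveevvvxvxv", "xvx", "xxexveev"
Leaf count: 15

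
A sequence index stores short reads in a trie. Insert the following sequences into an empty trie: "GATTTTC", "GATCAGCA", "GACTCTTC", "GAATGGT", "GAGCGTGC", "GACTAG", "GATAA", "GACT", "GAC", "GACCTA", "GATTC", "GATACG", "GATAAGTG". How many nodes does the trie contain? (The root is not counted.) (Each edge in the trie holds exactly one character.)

42

Insert word by word; a character creates a node only if that edge doesn't already exist:
  "GATTTTC" → 7 new (G, A, T, T, T, T, C)
  "GATCAGCA" → prefix "GAT" already present; 5 new (C, A, G, C, A)
  "GACTCTTC" → prefix "GA" already present; 6 new (C, T, C, T, T, C)
  "GAATGGT" → prefix "GA" already present; 5 new (A, T, G, G, T)
  "GAGCGTGC" → prefix "GA" already present; 6 new (G, C, G, T, G, C)
  "GACTAG" → prefix "GACT" already present; 2 new (A, G)
  "GATAA" → prefix "GAT" already present; 2 new (A, A)
  "GACT" → prefix "GACT" already present; 0 new (none)
  "GAC" → prefix "GAC" already present; 0 new (none)
  "GACCTA" → prefix "GAC" already present; 3 new (C, T, A)
  "GATTC" → prefix "GATT" already present; 1 new (C)
  "GATACG" → prefix "GATA" already present; 2 new (C, G)
  "GATAAGTG" → prefix "GATAA" already present; 3 new (G, T, G)
Total nodes = 7 + 5 + 6 + 5 + 6 + 2 + 2 + 0 + 0 + 3 + 1 + 2 + 3 = 42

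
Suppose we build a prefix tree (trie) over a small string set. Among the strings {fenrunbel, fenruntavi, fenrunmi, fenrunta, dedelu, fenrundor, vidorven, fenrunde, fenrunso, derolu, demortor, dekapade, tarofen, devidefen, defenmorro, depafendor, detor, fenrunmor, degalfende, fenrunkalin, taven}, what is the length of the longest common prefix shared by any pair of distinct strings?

Equivalently: take the maximum, over all pairs, of their longest common prefix length.
"fenrunta" and "fenruntavi" agree on "fenrunta" (8 characters) before diverging; nothing deeper is shared.
Longest shared-prefix length: 8

8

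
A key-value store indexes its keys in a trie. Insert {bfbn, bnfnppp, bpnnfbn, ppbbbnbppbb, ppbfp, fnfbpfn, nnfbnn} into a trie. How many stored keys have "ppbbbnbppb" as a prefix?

1

Filter for entries beginning with "ppbbbnbppb":
Words under "ppbbbnbppb": ppbbbnbppbb
Count: 1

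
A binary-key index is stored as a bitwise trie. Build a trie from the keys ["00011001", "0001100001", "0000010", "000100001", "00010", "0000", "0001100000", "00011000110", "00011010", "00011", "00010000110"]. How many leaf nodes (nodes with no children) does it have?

7

Leaves are exactly the stored words that no other stored word extends.
Those words: "0000010", "00010000110", "0001100000", "0001100001", "00011000110", "00011001", "00011010"
Leaf count: 7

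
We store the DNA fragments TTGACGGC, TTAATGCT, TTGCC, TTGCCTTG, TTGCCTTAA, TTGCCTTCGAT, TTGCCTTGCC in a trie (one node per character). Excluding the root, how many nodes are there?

Insert word by word; a character creates a node only if that edge doesn't already exist:
  "TTGACGGC" → 8 new (T, T, G, A, C, G, G, C)
  "TTAATGCT" → prefix "TT" already present; 6 new (A, A, T, G, C, T)
  "TTGCC" → prefix "TTG" already present; 2 new (C, C)
  "TTGCCTTG" → prefix "TTGCC" already present; 3 new (T, T, G)
  "TTGCCTTAA" → prefix "TTGCCTT" already present; 2 new (A, A)
  "TTGCCTTCGAT" → prefix "TTGCCTT" already present; 4 new (C, G, A, T)
  "TTGCCTTGCC" → prefix "TTGCCTTG" already present; 2 new (C, C)
Total nodes = 8 + 6 + 2 + 3 + 2 + 4 + 2 = 27

27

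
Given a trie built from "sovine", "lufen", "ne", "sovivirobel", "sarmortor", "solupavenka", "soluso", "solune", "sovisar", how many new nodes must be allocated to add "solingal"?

5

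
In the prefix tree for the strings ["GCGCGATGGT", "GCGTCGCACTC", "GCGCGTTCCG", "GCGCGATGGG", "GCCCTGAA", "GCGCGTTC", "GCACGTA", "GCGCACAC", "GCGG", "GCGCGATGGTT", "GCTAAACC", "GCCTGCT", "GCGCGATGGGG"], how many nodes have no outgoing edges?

Leaves are exactly the stored words that no other stored word extends.
Those words: "GCACGTA", "GCCCTGAA", "GCCTGCT", "GCGCACAC", "GCGCGATGGGG", "GCGCGATGGTT", "GCGCGTTCCG", "GCGG", "GCGTCGCACTC", "GCTAAACC"
Leaf count: 10

10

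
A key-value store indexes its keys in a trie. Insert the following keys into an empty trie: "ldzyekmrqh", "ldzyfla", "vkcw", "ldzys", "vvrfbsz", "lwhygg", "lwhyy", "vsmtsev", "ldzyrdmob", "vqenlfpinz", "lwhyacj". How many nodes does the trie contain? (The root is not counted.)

For each word, the new-node count is its length minus the longest prefix already in the trie:
  "ldzyekmrqh" → 10 new (l, d, z, y, e, k, m, r, q, h)
  "ldzyfla" → prefix "ldzy" already present; 3 new (f, l, a)
  "vkcw" → 4 new (v, k, c, w)
  "ldzys" → prefix "ldzy" already present; 1 new (s)
  "vvrfbsz" → prefix "v" already present; 6 new (v, r, f, b, s, z)
  "lwhygg" → prefix "l" already present; 5 new (w, h, y, g, g)
  "lwhyy" → prefix "lwhy" already present; 1 new (y)
  "vsmtsev" → prefix "v" already present; 6 new (s, m, t, s, e, v)
  "ldzyrdmob" → prefix "ldzy" already present; 5 new (r, d, m, o, b)
  "vqenlfpinz" → prefix "v" already present; 9 new (q, e, n, l, f, p, i, n, z)
  "lwhyacj" → prefix "lwhy" already present; 3 new (a, c, j)
Total nodes = 10 + 3 + 4 + 1 + 6 + 5 + 1 + 6 + 5 + 9 + 3 = 53

53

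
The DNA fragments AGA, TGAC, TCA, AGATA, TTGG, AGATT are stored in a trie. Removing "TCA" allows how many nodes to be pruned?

2

After clearing the end-marker at "TCA", prune upward until reaching a node still needed by another word.
The suffix "CA" (2 nodes) is used only by "TCA"; the node for "T" still has the child "G", so pruning stops there.
Nodes removed: 2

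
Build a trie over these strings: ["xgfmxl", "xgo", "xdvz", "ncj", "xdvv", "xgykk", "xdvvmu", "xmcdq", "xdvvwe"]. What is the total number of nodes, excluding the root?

Trace insertions, counting only characters that open a new branch:
  "xgfmxl" → 6 new (x, g, f, m, x, l)
  "xgo" → prefix "xg" already present; 1 new (o)
  "xdvz" → prefix "x" already present; 3 new (d, v, z)
  "ncj" → 3 new (n, c, j)
  "xdvv" → prefix "xdv" already present; 1 new (v)
  "xgykk" → prefix "xg" already present; 3 new (y, k, k)
  "xdvvmu" → prefix "xdvv" already present; 2 new (m, u)
  "xmcdq" → prefix "x" already present; 4 new (m, c, d, q)
  "xdvvwe" → prefix "xdvv" already present; 2 new (w, e)
Total nodes = 6 + 1 + 3 + 3 + 1 + 3 + 2 + 4 + 2 = 25

25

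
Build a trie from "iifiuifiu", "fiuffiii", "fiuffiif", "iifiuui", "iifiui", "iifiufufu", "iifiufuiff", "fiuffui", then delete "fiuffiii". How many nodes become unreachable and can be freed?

1

After clearing the end-marker at "fiuffiii", prune upward until reaching a node still needed by another word.
The suffix "i" (1 node) is used only by "fiuffiii"; the node for "fiuffii" still has the child "f", so pruning stops there.
Nodes removed: 1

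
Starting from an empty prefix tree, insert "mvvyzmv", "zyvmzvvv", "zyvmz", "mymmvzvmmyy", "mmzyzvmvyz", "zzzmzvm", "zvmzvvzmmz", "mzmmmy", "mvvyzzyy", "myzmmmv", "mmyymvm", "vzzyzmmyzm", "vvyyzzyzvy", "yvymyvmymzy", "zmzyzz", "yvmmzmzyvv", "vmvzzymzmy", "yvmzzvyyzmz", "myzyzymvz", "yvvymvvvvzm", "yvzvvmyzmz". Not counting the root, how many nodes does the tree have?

150

For each word, the new-node count is its length minus the longest prefix already in the trie:
  "mvvyzmv" → 7 new (m, v, v, y, z, m, v)
  "zyvmzvvv" → 8 new (z, y, v, m, z, v, v, v)
  "zyvmz" → prefix "zyvmz" already present; 0 new (none)
  "mymmvzvmmyy" → prefix "m" already present; 10 new (y, m, m, v, z, v, m, m, y, y)
  "mmzyzvmvyz" → prefix "m" already present; 9 new (m, z, y, z, v, m, v, y, z)
  "zzzmzvm" → prefix "z" already present; 6 new (z, z, m, z, v, m)
  "zvmzvvzmmz" → prefix "z" already present; 9 new (v, m, z, v, v, z, m, m, z)
  "mzmmmy" → prefix "m" already present; 5 new (z, m, m, m, y)
  "mvvyzzyy" → prefix "mvvyz" already present; 3 new (z, y, y)
  "myzmmmv" → prefix "my" already present; 5 new (z, m, m, m, v)
  "mmyymvm" → prefix "mm" already present; 5 new (y, y, m, v, m)
  "vzzyzmmyzm" → 10 new (v, z, z, y, z, m, m, y, z, m)
  "vvyyzzyzvy" → prefix "v" already present; 9 new (v, y, y, z, z, y, z, v, y)
  "yvymyvmymzy" → 11 new (y, v, y, m, y, v, m, y, m, z, y)
  "zmzyzz" → prefix "z" already present; 5 new (m, z, y, z, z)
  "yvmmzmzyvv" → prefix "yv" already present; 8 new (m, m, z, m, z, y, v, v)
  "vmvzzymzmy" → prefix "v" already present; 9 new (m, v, z, z, y, m, z, m, y)
  "yvmzzvyyzmz" → prefix "yvm" already present; 8 new (z, z, v, y, y, z, m, z)
  "myzyzymvz" → prefix "myz" already present; 6 new (y, z, y, m, v, z)
  "yvvymvvvvzm" → prefix "yv" already present; 9 new (v, y, m, v, v, v, v, z, m)
  "yvzvvmyzmz" → prefix "yv" already present; 8 new (z, v, v, m, y, z, m, z)
Total nodes = 7 + 8 + 0 + 10 + 9 + 6 + 9 + 5 + 3 + 5 + 5 + 10 + 9 + 11 + 5 + 8 + 9 + 8 + 6 + 9 + 8 = 150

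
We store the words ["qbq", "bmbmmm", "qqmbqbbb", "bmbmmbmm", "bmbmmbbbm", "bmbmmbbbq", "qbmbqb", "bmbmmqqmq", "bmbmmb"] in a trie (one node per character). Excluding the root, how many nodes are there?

31

Insert word by word; a character creates a node only if that edge doesn't already exist:
  "qbq" → 3 new (q, b, q)
  "bmbmmm" → 6 new (b, m, b, m, m, m)
  "qqmbqbbb" → prefix "q" already present; 7 new (q, m, b, q, b, b, b)
  "bmbmmbmm" → prefix "bmbmm" already present; 3 new (b, m, m)
  "bmbmmbbbm" → prefix "bmbmmb" already present; 3 new (b, b, m)
  "bmbmmbbbq" → prefix "bmbmmbbb" already present; 1 new (q)
  "qbmbqb" → prefix "qb" already present; 4 new (m, b, q, b)
  "bmbmmqqmq" → prefix "bmbmm" already present; 4 new (q, q, m, q)
  "bmbmmb" → prefix "bmbmmb" already present; 0 new (none)
Total nodes = 3 + 6 + 7 + 3 + 3 + 1 + 4 + 4 + 0 = 31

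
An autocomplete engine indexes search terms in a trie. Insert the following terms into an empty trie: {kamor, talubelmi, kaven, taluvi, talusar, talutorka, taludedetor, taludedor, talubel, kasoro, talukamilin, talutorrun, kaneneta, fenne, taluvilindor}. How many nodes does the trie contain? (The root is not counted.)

67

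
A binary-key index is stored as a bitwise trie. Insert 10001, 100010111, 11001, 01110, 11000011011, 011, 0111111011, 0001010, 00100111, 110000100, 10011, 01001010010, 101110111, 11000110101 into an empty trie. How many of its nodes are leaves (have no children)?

A leaf is a node with no children — equivalently, the end of a word that is not a proper prefix of any other stored word.
Those words: "0001010", "00100111", "01001010010", "01110", "0111111011", "100010111", "10011", "101110111", "110000100", "11000011011", "11000110101", "11001"
Leaf count: 12

12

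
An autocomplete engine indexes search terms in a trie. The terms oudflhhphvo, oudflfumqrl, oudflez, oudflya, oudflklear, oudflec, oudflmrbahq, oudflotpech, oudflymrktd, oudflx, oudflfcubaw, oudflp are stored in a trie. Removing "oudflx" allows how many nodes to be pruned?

1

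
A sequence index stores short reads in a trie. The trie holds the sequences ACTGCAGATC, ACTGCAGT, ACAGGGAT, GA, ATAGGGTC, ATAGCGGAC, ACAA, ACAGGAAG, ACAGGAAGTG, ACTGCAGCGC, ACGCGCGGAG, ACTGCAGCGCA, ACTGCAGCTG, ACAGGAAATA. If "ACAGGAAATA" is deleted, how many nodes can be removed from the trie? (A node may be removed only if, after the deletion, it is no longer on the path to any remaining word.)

Walk "ACAGGAAATA" from the leaf back toward the root, removing each node that no remaining word uses.
The suffix "ATA" (3 nodes) is used only by "ACAGGAAATA"; the node for "ACAGGAA" still has the child "G", so pruning stops there.
Nodes removed: 3

3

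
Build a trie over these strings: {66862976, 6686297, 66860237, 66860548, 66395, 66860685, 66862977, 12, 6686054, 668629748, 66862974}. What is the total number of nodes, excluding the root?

Insert word by word; a character creates a node only if that edge doesn't already exist:
  "66862976" → 8 new (6, 6, 8, 6, 2, 9, 7, 6)
  "6686297" → prefix "6686297" already present; 0 new (none)
  "66860237" → prefix "6686" already present; 4 new (0, 2, 3, 7)
  "66860548" → prefix "66860" already present; 3 new (5, 4, 8)
  "66395" → prefix "66" already present; 3 new (3, 9, 5)
  "66860685" → prefix "66860" already present; 3 new (6, 8, 5)
  "66862977" → prefix "6686297" already present; 1 new (7)
  "12" → 2 new (1, 2)
  "6686054" → prefix "6686054" already present; 0 new (none)
  "668629748" → prefix "6686297" already present; 2 new (4, 8)
  "66862974" → prefix "66862974" already present; 0 new (none)
Total nodes = 8 + 0 + 4 + 3 + 3 + 3 + 1 + 2 + 0 + 2 + 0 = 26

26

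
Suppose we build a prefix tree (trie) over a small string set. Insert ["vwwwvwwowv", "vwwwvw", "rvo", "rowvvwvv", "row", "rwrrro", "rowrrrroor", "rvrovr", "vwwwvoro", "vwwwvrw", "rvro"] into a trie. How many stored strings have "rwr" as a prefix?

1

Filter for entries beginning with "rwr":
Matches: "rwrrro"
Count: 1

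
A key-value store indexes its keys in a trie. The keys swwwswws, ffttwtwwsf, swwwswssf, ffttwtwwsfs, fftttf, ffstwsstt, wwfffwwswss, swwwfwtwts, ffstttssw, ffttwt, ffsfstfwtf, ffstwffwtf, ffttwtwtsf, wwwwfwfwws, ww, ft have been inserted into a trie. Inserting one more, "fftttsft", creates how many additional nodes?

3

The longest prefix of "fftttsft" already in the trie is "ffttt" (length 5).
So 8 − 5 = 3 new nodes.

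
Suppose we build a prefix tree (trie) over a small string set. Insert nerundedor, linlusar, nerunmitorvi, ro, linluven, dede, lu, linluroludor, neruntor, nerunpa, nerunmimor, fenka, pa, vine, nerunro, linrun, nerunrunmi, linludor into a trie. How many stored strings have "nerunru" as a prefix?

Walk to "nerunru"; the words in its subtree are exactly those with that prefix.
Matches: "nerunrunmi"
Count: 1

1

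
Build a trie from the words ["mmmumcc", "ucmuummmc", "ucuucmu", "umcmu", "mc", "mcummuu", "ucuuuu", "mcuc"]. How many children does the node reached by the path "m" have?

2

Walk "m" from the root, arriving at one node.
Characters that immediately follow "m" among the stored strings: {c, m}.
That node has 2 child edges.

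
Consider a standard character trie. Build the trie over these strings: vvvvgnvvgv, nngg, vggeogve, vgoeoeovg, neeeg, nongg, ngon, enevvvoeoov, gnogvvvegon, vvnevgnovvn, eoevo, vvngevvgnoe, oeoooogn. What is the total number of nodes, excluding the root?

90

For each word, the new-node count is its length minus the longest prefix already in the trie:
  "vvvvgnvvgv" → 10 new (v, v, v, v, g, n, v, v, g, v)
  "nngg" → 4 new (n, n, g, g)
  "vggeogve" → prefix "v" already present; 7 new (g, g, e, o, g, v, e)
  "vgoeoeovg" → prefix "vg" already present; 7 new (o, e, o, e, o, v, g)
  "neeeg" → prefix "n" already present; 4 new (e, e, e, g)
  "nongg" → prefix "n" already present; 4 new (o, n, g, g)
  "ngon" → prefix "n" already present; 3 new (g, o, n)
  "enevvvoeoov" → 11 new (e, n, e, v, v, v, o, e, o, o, v)
  "gnogvvvegon" → 11 new (g, n, o, g, v, v, v, e, g, o, n)
  "vvnevgnovvn" → prefix "vv" already present; 9 new (n, e, v, g, n, o, v, v, n)
  "eoevo" → prefix "e" already present; 4 new (o, e, v, o)
  "vvngevvgnoe" → prefix "vvn" already present; 8 new (g, e, v, v, g, n, o, e)
  "oeoooogn" → 8 new (o, e, o, o, o, o, g, n)
Total nodes = 10 + 4 + 7 + 7 + 4 + 4 + 3 + 11 + 11 + 9 + 4 + 8 + 8 = 90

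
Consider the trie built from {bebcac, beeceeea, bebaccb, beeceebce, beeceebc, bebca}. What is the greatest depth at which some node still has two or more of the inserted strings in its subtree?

8

Look for the deepest trie node that still has at least two words in its subtree.
e.g. "beeceebc" and "beeceebce" share the prefix "beeceebc" of length 8; no pair shares a longer one.
Longest shared-prefix length: 8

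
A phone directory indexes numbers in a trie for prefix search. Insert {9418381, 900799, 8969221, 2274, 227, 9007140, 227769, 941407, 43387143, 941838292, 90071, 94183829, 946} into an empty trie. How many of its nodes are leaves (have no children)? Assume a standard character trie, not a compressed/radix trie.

10

Leaves are exactly the stored words that no other stored word extends.
Those words: "2274", "227769", "43387143", "8969221", "9007140", "900799", "941407", "9418381", "941838292", "946"
Leaf count: 10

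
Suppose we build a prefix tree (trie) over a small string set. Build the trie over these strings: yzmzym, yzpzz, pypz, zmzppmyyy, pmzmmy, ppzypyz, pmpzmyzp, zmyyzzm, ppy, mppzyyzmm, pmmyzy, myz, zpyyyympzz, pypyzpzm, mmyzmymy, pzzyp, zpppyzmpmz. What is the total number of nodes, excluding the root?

93

For each word, the new-node count is its length minus the longest prefix already in the trie:
  "yzmzym" → 6 new (y, z, m, z, y, m)
  "yzpzz" → prefix "yz" already present; 3 new (p, z, z)
  "pypz" → 4 new (p, y, p, z)
  "zmzppmyyy" → 9 new (z, m, z, p, p, m, y, y, y)
  "pmzmmy" → prefix "p" already present; 5 new (m, z, m, m, y)
  "ppzypyz" → prefix "p" already present; 6 new (p, z, y, p, y, z)
  "pmpzmyzp" → prefix "pm" already present; 6 new (p, z, m, y, z, p)
  "zmyyzzm" → prefix "zm" already present; 5 new (y, y, z, z, m)
  "ppy" → prefix "pp" already present; 1 new (y)
  "mppzyyzmm" → 9 new (m, p, p, z, y, y, z, m, m)
  "pmmyzy" → prefix "pm" already present; 4 new (m, y, z, y)
  "myz" → prefix "m" already present; 2 new (y, z)
  "zpyyyympzz" → prefix "z" already present; 9 new (p, y, y, y, y, m, p, z, z)
  "pypyzpzm" → prefix "pyp" already present; 5 new (y, z, p, z, m)
  "mmyzmymy" → prefix "m" already present; 7 new (m, y, z, m, y, m, y)
  "pzzyp" → prefix "p" already present; 4 new (z, z, y, p)
  "zpppyzmpmz" → prefix "zp" already present; 8 new (p, p, y, z, m, p, m, z)
Total nodes = 6 + 3 + 4 + 9 + 5 + 6 + 6 + 5 + 1 + 9 + 4 + 2 + 9 + 5 + 7 + 4 + 8 = 93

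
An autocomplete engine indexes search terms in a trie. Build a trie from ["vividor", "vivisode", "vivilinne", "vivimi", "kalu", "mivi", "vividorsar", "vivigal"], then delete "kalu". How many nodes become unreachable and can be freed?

After clearing the end-marker at "kalu", prune upward until reaching a node still needed by another word.
No other word shares any prefix with "kalu", so all 4 of its nodes go.
Nodes removed: 4

4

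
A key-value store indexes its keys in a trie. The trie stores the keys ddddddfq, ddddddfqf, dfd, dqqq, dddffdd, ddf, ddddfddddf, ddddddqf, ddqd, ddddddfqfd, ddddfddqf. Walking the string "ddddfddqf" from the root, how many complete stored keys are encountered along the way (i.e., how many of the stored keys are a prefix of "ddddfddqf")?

Check each prefix of "ddddfddqf" against the stored set — each match is an end-marker on the path.
Prefixes of the query that are stored words: "ddddfddqf"
Count: 1

1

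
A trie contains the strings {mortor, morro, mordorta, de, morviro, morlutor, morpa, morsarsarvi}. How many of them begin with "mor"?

7

Walk to "mor"; the words in its subtree are exactly those with that prefix.
Matches: "mordorta", "morlutor", "morpa", "morro", "morsarsarvi", "mortor", "morviro"
Count: 7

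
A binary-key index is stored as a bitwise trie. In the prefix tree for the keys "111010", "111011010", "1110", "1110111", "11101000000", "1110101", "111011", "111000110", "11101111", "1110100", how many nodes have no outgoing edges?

5

Leaves are exactly the stored words that no other stored word extends.
Those words: "111000110", "11101000000", "1110101", "111011010", "11101111"
Leaf count: 5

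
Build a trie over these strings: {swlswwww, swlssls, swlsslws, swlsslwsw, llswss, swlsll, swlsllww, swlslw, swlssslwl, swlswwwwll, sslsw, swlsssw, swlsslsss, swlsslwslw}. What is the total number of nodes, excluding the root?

For each word, the new-node count is its length minus the longest prefix already in the trie:
  "swlswwww" → 8 new (s, w, l, s, w, w, w, w)
  "swlssls" → prefix "swls" already present; 3 new (s, l, s)
  "swlsslws" → prefix "swlssl" already present; 2 new (w, s)
  "swlsslwsw" → prefix "swlsslws" already present; 1 new (w)
  "llswss" → 6 new (l, l, s, w, s, s)
  "swlsll" → prefix "swls" already present; 2 new (l, l)
  "swlsllww" → prefix "swlsll" already present; 2 new (w, w)
  "swlslw" → prefix "swlsl" already present; 1 new (w)
  "swlssslwl" → prefix "swlss" already present; 4 new (s, l, w, l)
  "swlswwwwll" → prefix "swlswwww" already present; 2 new (l, l)
  "sslsw" → prefix "s" already present; 4 new (s, l, s, w)
  "swlsssw" → prefix "swlsss" already present; 1 new (w)
  "swlsslsss" → prefix "swlssls" already present; 2 new (s, s)
  "swlsslwslw" → prefix "swlsslws" already present; 2 new (l, w)
Total nodes = 8 + 3 + 2 + 1 + 6 + 2 + 2 + 1 + 4 + 2 + 4 + 1 + 2 + 2 = 40

40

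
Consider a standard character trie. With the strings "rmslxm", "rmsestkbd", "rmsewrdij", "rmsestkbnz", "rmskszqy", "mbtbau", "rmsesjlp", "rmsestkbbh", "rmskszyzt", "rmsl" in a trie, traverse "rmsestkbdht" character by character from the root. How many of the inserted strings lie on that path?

1

Walk "rmsestkbdht" from the root; an end-of-word marker is hit whenever a stored word is a prefix of "rmsestkbdht".
Prefixes of the query that are stored words: "rmsestkbd"
Count: 1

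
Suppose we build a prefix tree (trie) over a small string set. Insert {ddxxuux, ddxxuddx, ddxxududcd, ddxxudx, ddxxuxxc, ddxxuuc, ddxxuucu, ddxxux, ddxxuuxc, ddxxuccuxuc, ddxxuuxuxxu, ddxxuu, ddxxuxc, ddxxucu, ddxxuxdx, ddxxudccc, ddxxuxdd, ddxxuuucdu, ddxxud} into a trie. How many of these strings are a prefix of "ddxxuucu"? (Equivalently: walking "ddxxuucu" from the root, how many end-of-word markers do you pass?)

Check each prefix of "ddxxuucu" against the stored set — each match is an end-marker on the path.
Prefixes of the query that are stored words: "ddxxuu", "ddxxuuc", "ddxxuucu"
Count: 3

3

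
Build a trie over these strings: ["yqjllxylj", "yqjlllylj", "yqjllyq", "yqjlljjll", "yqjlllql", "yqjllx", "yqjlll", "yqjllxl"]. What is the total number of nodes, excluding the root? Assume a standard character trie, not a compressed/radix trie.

Trie structure (* marks end of a word):
(root)
└─ y
   └─ q
      └─ j
         └─ l
            └─ l
               ├─ j
               │  └─ j
               │     └─ l
               │        └─ l *
               ├─ l *
               │  ├─ q
               │  │  └─ l *
               │  └─ y
               │     └─ l
               │        └─ j *
               ├─ x *
               │  ├─ l *
               │  └─ y
               │     └─ l
               │        └─ j *
               └─ y
                  └─ q *
Counting every labelled node above: 22.

22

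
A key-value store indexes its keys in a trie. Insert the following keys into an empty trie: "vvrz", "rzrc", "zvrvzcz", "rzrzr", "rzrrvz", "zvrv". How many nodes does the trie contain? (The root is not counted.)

Trace insertions, counting only characters that open a new branch:
  "vvrz" → 4 new (v, v, r, z)
  "rzrc" → 4 new (r, z, r, c)
  "zvrvzcz" → 7 new (z, v, r, v, z, c, z)
  "rzrzr" → prefix "rzr" already present; 2 new (z, r)
  "rzrrvz" → prefix "rzr" already present; 3 new (r, v, z)
  "zvrv" → prefix "zvrv" already present; 0 new (none)
Total nodes = 4 + 4 + 7 + 2 + 3 + 0 = 20

20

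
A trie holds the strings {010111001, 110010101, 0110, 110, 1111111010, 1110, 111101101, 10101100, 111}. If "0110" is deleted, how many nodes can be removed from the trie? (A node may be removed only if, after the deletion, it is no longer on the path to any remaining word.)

2

A node on "0110"'s path can go only if nothing else ends at it or branches off below it.
The suffix "10" (2 nodes) is used only by "0110"; the node for "01" still has the child "0", so pruning stops there.
Nodes removed: 2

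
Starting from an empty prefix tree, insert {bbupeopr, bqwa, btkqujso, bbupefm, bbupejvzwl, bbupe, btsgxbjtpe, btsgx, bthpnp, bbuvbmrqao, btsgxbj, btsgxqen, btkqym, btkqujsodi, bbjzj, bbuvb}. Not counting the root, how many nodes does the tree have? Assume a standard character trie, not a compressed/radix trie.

54

For each word, the new-node count is its length minus the longest prefix already in the trie:
  "bbupeopr" → 8 new (b, b, u, p, e, o, p, r)
  "bqwa" → prefix "b" already present; 3 new (q, w, a)
  "btkqujso" → prefix "b" already present; 7 new (t, k, q, u, j, s, o)
  "bbupefm" → prefix "bbupe" already present; 2 new (f, m)
  "bbupejvzwl" → prefix "bbupe" already present; 5 new (j, v, z, w, l)
  "bbupe" → prefix "bbupe" already present; 0 new (none)
  "btsgxbjtpe" → prefix "bt" already present; 8 new (s, g, x, b, j, t, p, e)
  "btsgx" → prefix "btsgx" already present; 0 new (none)
  "bthpnp" → prefix "bt" already present; 4 new (h, p, n, p)
  "bbuvbmrqao" → prefix "bbu" already present; 7 new (v, b, m, r, q, a, o)
  "btsgxbj" → prefix "btsgxbj" already present; 0 new (none)
  "btsgxqen" → prefix "btsgx" already present; 3 new (q, e, n)
  "btkqym" → prefix "btkq" already present; 2 new (y, m)
  "btkqujsodi" → prefix "btkqujso" already present; 2 new (d, i)
  "bbjzj" → prefix "bb" already present; 3 new (j, z, j)
  "bbuvb" → prefix "bbuvb" already present; 0 new (none)
Total nodes = 8 + 3 + 7 + 2 + 5 + 0 + 8 + 0 + 4 + 7 + 0 + 3 + 2 + 2 + 3 + 0 = 54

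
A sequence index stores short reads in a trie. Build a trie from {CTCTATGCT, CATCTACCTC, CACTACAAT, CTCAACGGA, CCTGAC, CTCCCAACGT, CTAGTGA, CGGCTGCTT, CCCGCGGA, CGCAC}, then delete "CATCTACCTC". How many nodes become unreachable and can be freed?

8

A node on "CATCTACCTC"'s path can go only if nothing else ends at it or branches off below it.
The suffix "TCTACCTC" (8 nodes) is used only by "CATCTACCTC"; the node for "CA" still has the child "C", so pruning stops there.
Nodes removed: 8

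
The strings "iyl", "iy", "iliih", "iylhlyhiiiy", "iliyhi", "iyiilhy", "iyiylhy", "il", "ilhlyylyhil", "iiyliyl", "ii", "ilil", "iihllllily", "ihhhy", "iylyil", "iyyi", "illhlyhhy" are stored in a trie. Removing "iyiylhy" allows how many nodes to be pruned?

A node on "iyiylhy"'s path can go only if nothing else ends at it or branches off below it.
The suffix "ylhy" (4 nodes) is used only by "iyiylhy"; the node for "iyi" still has the child "i", so pruning stops there.
Nodes removed: 4

4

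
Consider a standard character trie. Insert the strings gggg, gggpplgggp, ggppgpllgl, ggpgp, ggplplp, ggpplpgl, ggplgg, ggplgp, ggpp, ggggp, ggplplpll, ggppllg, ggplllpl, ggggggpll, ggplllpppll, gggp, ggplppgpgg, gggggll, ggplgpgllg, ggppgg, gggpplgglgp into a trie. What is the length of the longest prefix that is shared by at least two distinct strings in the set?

8

Equivalently: take the maximum, over all pairs, of their longest common prefix length.
"gggpplgggp" and "gggpplgglgp" agree on "gggpplgg" (8 characters) before diverging; nothing deeper is shared.
Longest shared-prefix length: 8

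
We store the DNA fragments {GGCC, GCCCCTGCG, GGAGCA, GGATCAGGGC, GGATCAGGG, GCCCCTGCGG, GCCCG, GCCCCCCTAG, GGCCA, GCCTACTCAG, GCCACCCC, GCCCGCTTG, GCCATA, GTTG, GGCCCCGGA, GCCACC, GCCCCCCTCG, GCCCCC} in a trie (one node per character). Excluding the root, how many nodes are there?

59

For each word, the new-node count is its length minus the longest prefix already in the trie:
  "GGCC" → 4 new (G, G, C, C)
  "GCCCCTGCG" → prefix "G" already present; 8 new (C, C, C, C, T, G, C, G)
  "GGAGCA" → prefix "GG" already present; 4 new (A, G, C, A)
  "GGATCAGGGC" → prefix "GGA" already present; 7 new (T, C, A, G, G, G, C)
  "GGATCAGGG" → prefix "GGATCAGGG" already present; 0 new (none)
  "GCCCCTGCGG" → prefix "GCCCCTGCG" already present; 1 new (G)
  "GCCCG" → prefix "GCCC" already present; 1 new (G)
  "GCCCCCCTAG" → prefix "GCCCC" already present; 5 new (C, C, T, A, G)
  "GGCCA" → prefix "GGCC" already present; 1 new (A)
  "GCCTACTCAG" → prefix "GCC" already present; 7 new (T, A, C, T, C, A, G)
  "GCCACCCC" → prefix "GCC" already present; 5 new (A, C, C, C, C)
  "GCCCGCTTG" → prefix "GCCCG" already present; 4 new (C, T, T, G)
  "GCCATA" → prefix "GCCA" already present; 2 new (T, A)
  "GTTG" → prefix "G" already present; 3 new (T, T, G)
  "GGCCCCGGA" → prefix "GGCC" already present; 5 new (C, C, G, G, A)
  "GCCACC" → prefix "GCCACC" already present; 0 new (none)
  "GCCCCCCTCG" → prefix "GCCCCCCT" already present; 2 new (C, G)
  "GCCCCC" → prefix "GCCCCC" already present; 0 new (none)
Total nodes = 4 + 8 + 4 + 7 + 0 + 1 + 1 + 5 + 1 + 7 + 5 + 4 + 2 + 3 + 5 + 0 + 2 + 0 = 59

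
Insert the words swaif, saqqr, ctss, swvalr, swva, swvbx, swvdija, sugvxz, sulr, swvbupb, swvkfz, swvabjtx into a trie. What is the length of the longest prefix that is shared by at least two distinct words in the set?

4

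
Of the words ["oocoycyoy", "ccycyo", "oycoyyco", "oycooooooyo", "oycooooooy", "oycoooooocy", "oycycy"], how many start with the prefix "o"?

6

Walk to "o"; the words in its subtree are exactly those with that prefix.
Words under "o": oocoycyoy, oycoooooocy, oycooooooy, oycooooooyo, oycoyyco, oycycy
Count: 6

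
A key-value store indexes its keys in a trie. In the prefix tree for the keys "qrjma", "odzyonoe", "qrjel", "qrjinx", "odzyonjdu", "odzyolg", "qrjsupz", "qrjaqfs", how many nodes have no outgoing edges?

Leaves are exactly the stored words that no other stored word extends.
Those words: "odzyolg", "odzyonjdu", "odzyonoe", "qrjaqfs", "qrjel", "qrjinx", "qrjma", "qrjsupz"
Leaf count: 8

8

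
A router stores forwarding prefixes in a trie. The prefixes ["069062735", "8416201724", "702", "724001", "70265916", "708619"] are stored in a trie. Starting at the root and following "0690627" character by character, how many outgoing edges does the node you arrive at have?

Follow the path "0690627" to its node, then look at its outgoing edges.
Characters that immediately follow "0690627" among the stored strings: {3}.
That node has 1 child edge.

1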